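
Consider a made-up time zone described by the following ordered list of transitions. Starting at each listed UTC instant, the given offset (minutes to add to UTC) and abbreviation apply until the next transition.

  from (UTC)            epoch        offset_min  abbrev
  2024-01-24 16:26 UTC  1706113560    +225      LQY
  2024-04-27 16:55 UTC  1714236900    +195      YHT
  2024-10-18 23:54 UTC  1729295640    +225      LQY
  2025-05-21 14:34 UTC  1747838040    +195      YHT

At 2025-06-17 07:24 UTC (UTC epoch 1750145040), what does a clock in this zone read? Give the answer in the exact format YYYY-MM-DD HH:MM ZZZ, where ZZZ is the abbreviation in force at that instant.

Query: 2025-06-17 07:24 UTC
Rule 4/4 (YHT, +03:15): 2025-05-21 14:34 UTC ≤ query < +∞
7·60 + 24 + 195 = 639 min
639 = 0·1440 + 639; 639 = 10·60 + 39 → 10:39, same day
→ 2025-06-17 10:39 YHT

2025-06-17 10:39 YHT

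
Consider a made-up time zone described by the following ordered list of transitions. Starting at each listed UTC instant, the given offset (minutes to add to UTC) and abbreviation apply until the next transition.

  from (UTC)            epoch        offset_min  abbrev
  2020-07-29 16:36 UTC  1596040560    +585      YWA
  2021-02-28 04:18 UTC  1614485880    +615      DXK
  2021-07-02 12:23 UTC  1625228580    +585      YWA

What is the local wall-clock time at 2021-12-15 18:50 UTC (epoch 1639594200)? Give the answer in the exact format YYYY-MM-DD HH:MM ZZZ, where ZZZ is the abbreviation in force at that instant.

Query: 2021-12-15 18:50 UTC
Rule 3/3 (YWA, +09:45): 2021-07-02 12:23 UTC ≤ query < +∞
18·60 + 50 + 585 = 1715 min
1715 = 1·1440 + 275; 275 = 4·60 + 35 → 04:35, 2021-12-15 + 1 day = 2021-12-16
→ 2021-12-16 04:35 YWA

2021-12-16 04:35 YWA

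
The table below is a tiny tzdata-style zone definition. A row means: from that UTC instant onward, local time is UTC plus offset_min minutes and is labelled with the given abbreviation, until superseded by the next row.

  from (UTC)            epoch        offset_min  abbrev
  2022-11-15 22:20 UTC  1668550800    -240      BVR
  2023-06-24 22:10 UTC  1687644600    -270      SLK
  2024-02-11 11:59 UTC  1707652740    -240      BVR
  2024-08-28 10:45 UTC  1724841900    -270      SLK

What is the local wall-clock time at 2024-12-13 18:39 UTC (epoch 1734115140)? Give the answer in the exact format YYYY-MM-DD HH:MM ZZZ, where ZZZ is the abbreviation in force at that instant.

2024-12-13 14:09 SLK

Query: 2024-12-13 18:39 UTC
Rule 4/4 (SLK, -04:30): 2024-08-28 10:45 UTC ≤ query < +∞
18·60 + 39 - 270 = 849 min
849 = 0·1440 + 849; 849 = 14·60 + 9 → 14:09, same day
→ 2024-12-13 14:09 SLK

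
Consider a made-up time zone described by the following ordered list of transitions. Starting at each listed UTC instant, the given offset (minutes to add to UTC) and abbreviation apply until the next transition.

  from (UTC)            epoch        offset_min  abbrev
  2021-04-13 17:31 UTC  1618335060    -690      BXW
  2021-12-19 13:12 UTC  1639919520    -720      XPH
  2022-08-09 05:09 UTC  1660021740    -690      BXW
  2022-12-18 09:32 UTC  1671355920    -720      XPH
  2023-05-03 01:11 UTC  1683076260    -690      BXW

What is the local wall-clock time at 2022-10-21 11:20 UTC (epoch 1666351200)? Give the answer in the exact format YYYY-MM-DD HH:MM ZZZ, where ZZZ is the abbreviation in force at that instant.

Query: 2022-10-21 11:20 UTC
Rule 3/5 (BXW, -11:30): 2022-08-09 05:09 UTC ≤ query < 2022-12-18 09:32 UTC
11·60 + 20 - 690 = -10 min
-10 = -1·1440 + 1430; 1430 = 23·60 + 50 → 23:50, 2022-10-21 - 1 day = 2022-10-20
→ 2022-10-20 23:50 BXW

2022-10-20 23:50 BXW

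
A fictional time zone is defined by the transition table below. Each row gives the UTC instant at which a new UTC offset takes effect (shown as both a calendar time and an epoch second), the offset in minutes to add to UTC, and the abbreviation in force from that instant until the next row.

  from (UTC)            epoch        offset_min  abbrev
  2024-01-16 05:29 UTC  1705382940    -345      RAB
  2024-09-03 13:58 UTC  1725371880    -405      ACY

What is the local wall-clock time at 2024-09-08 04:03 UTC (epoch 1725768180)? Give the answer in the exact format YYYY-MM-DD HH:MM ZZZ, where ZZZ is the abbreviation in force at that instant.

2024-09-07 21:18 ACY

Query: 2024-09-08 04:03 UTC
Rule 2/2 (ACY, -06:45): 2024-09-03 13:58 UTC ≤ query < +∞
4·60 + 3 - 405 = -162 min
-162 = -1·1440 + 1278; 1278 = 21·60 + 18 → 21:18, 2024-09-08 - 1 day = 2024-09-07
→ 2024-09-07 21:18 ACY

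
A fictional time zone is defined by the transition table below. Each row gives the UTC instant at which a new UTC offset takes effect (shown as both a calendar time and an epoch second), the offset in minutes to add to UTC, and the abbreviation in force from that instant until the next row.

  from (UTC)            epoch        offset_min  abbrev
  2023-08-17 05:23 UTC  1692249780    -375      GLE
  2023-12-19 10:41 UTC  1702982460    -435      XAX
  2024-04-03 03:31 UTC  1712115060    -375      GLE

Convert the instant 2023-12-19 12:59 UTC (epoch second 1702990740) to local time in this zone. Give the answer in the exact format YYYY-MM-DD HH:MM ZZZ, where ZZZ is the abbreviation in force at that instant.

Query: 2023-12-19 12:59 UTC
Rule 2/3 (XAX, -07:15): 2023-12-19 10:41 UTC ≤ query < 2024-04-03 03:31 UTC
12·60 + 59 - 435 = 344 min
344 = 0·1440 + 344; 344 = 5·60 + 44 → 05:44, same day
→ 2023-12-19 05:44 XAX

2023-12-19 05:44 XAX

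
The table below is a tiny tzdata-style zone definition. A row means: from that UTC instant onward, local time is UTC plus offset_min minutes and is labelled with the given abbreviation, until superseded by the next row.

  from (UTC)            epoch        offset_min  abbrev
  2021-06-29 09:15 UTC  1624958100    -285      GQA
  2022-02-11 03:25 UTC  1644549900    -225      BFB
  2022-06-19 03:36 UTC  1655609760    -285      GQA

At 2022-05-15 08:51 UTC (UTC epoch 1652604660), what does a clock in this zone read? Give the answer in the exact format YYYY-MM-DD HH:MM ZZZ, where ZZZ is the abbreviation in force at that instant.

2022-05-15 05:06 BFB

Query: 2022-05-15 08:51 UTC
Rule 2/3 (BFB, -03:45): 2022-02-11 03:25 UTC ≤ query < 2022-06-19 03:36 UTC
8·60 + 51 - 225 = 306 min
306 = 0·1440 + 306; 306 = 5·60 + 6 → 05:06, same day
→ 2022-05-15 05:06 BFB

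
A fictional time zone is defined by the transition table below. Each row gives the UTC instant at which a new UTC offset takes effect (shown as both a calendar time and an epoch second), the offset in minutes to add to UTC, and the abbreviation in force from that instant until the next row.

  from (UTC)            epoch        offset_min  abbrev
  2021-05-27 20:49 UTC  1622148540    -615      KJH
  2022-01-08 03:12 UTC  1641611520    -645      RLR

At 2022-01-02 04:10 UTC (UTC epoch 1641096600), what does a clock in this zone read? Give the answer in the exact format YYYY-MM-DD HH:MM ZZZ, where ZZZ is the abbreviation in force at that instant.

Query: 2022-01-02 04:10 UTC
Rule 1/2 (KJH, -10:15): 2021-05-27 20:49 UTC ≤ query < 2022-01-08 03:12 UTC
4·60 + 10 - 615 = -365 min
-365 = -1·1440 + 1075; 1075 = 17·60 + 55 → 17:55, 2022-01-02 - 1 day = 2022-01-01
→ 2022-01-01 17:55 KJH

2022-01-01 17:55 KJH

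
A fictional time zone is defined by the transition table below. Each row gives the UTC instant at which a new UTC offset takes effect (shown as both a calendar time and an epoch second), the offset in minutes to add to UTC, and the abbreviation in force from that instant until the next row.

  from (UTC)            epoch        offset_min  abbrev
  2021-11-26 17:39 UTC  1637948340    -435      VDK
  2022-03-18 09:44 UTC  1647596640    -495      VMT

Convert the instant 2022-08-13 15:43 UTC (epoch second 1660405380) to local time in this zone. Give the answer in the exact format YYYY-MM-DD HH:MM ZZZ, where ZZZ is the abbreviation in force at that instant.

2022-08-13 07:28 VMT

Query: 2022-08-13 15:43 UTC
Rule 2/2 (VMT, -08:15): 2022-03-18 09:44 UTC ≤ query < +∞
15·60 + 43 - 495 = 448 min
448 = 0·1440 + 448; 448 = 7·60 + 28 → 07:28, same day
→ 2022-08-13 07:28 VMT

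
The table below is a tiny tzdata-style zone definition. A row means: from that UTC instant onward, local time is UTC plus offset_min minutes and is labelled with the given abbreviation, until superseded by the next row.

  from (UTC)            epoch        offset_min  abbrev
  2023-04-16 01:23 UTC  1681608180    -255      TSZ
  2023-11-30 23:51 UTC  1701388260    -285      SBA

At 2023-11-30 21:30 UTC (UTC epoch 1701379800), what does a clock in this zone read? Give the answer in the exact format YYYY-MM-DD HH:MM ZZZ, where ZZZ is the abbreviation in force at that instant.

2023-11-30 17:15 TSZ

Query: 2023-11-30 21:30 UTC
Rule 1/2 (TSZ, -04:15): 2023-04-16 01:23 UTC ≤ query < 2023-11-30 23:51 UTC
21·60 + 30 - 255 = 1035 min
1035 = 0·1440 + 1035; 1035 = 17·60 + 15 → 17:15, same day
→ 2023-11-30 17:15 TSZ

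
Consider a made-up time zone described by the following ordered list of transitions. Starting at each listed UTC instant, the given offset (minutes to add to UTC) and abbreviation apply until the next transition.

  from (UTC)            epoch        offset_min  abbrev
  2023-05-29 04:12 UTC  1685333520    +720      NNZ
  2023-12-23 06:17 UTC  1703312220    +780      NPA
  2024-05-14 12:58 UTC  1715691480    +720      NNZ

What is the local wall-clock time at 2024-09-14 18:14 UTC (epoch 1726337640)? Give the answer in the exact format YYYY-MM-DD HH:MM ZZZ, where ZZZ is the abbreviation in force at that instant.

Query: 2024-09-14 18:14 UTC
Rule 3/3 (NNZ, +12:00): 2024-05-14 12:58 UTC ≤ query < +∞
18·60 + 14 + 720 = 1814 min
1814 = 1·1440 + 374; 374 = 6·60 + 14 → 06:14, 2024-09-14 + 1 day = 2024-09-15
→ 2024-09-15 06:14 NNZ

2024-09-15 06:14 NNZ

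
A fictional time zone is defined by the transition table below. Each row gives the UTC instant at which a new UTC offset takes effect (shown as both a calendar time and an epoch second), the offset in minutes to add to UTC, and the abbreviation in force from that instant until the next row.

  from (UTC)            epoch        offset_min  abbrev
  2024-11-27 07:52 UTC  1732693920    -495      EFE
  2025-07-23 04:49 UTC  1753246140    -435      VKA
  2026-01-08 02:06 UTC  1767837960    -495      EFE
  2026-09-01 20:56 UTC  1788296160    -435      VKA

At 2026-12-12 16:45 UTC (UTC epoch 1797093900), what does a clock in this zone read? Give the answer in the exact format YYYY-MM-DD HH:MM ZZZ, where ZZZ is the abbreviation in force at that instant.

2026-12-12 09:30 VKA

Query: 2026-12-12 16:45 UTC
Rule 4/4 (VKA, -07:15): 2026-09-01 20:56 UTC ≤ query < +∞
16·60 + 45 - 435 = 570 min
570 = 0·1440 + 570; 570 = 9·60 + 30 → 09:30, same day
→ 2026-12-12 09:30 VKA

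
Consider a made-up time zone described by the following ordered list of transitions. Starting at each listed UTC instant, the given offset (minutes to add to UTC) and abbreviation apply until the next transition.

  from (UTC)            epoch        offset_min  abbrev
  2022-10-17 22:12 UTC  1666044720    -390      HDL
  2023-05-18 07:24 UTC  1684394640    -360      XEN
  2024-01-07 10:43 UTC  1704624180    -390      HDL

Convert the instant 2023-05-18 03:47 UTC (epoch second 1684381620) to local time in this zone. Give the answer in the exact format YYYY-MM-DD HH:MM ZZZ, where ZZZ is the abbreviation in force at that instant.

Query: 2023-05-18 03:47 UTC
Rule 1/3 (HDL, -06:30): 2022-10-17 22:12 UTC ≤ query < 2023-05-18 07:24 UTC
3·60 + 47 - 390 = -163 min
-163 = -1·1440 + 1277; 1277 = 21·60 + 17 → 21:17, 2023-05-18 - 1 day = 2023-05-17
→ 2023-05-17 21:17 HDL

2023-05-17 21:17 HDL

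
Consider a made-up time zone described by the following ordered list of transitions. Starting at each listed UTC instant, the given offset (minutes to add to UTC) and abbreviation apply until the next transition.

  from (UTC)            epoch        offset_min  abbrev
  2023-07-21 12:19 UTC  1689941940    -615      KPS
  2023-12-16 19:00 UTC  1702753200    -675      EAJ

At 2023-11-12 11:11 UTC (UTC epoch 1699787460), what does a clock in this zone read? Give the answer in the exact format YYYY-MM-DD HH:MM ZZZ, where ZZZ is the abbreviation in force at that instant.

2023-11-12 00:56 KPS

Query: 2023-11-12 11:11 UTC
Rule 1/2 (KPS, -10:15): 2023-07-21 12:19 UTC ≤ query < 2023-12-16 19:00 UTC
11·60 + 11 - 615 = 56 min
56 = 0·1440 + 56; 56 = 0·60 + 56 → 00:56, same day
→ 2023-11-12 00:56 KPS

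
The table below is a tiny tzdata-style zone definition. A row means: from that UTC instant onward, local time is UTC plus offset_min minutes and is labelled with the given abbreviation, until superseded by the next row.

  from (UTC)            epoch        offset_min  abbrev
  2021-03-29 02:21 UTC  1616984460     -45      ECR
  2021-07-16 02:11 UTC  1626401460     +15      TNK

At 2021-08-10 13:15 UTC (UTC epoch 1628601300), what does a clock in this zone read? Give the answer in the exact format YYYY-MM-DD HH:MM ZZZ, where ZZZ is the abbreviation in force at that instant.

Query: 2021-08-10 13:15 UTC
Rule 2/2 (TNK, +00:15): 2021-07-16 02:11 UTC ≤ query < +∞
13·60 + 15 + 15 = 810 min
810 = 0·1440 + 810; 810 = 13·60 + 30 → 13:30, same day
→ 2021-08-10 13:30 TNK

2021-08-10 13:30 TNK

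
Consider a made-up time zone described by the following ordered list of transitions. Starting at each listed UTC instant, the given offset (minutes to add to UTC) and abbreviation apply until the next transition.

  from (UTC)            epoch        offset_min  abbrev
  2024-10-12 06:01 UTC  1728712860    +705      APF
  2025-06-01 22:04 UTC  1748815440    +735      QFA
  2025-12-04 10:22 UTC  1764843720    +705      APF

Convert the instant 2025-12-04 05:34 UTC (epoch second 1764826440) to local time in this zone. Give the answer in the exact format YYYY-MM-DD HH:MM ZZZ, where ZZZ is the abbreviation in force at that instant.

2025-12-04 17:49 QFA

Query: 2025-12-04 05:34 UTC
Rule 2/3 (QFA, +12:15): 2025-06-01 22:04 UTC ≤ query < 2025-12-04 10:22 UTC
5·60 + 34 + 735 = 1069 min
1069 = 0·1440 + 1069; 1069 = 17·60 + 49 → 17:49, same day
→ 2025-12-04 17:49 QFA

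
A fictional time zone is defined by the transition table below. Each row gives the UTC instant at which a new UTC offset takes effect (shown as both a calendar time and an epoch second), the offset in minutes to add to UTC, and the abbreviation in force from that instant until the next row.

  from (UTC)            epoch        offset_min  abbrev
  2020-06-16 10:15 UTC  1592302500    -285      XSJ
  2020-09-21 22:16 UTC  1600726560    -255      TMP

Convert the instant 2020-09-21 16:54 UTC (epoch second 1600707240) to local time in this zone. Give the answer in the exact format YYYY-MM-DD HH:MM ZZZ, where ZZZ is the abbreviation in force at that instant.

2020-09-21 12:09 XSJ

Query: 2020-09-21 16:54 UTC
Rule 1/2 (XSJ, -04:45): 2020-06-16 10:15 UTC ≤ query < 2020-09-21 22:16 UTC
16·60 + 54 - 285 = 729 min
729 = 0·1440 + 729; 729 = 12·60 + 9 → 12:09, same day
→ 2020-09-21 12:09 XSJ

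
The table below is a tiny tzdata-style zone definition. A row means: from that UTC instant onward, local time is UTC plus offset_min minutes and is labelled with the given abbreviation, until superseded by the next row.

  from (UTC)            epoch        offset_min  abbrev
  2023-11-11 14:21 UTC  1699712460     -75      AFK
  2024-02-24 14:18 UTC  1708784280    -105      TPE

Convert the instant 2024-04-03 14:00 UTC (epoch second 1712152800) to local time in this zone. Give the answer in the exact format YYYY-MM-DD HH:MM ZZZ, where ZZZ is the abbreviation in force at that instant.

2024-04-03 12:15 TPE

Query: 2024-04-03 14:00 UTC
Rule 2/2 (TPE, -01:45): 2024-02-24 14:18 UTC ≤ query < +∞
14·60 + 0 - 105 = 735 min
735 = 0·1440 + 735; 735 = 12·60 + 15 → 12:15, same day
→ 2024-04-03 12:15 TPE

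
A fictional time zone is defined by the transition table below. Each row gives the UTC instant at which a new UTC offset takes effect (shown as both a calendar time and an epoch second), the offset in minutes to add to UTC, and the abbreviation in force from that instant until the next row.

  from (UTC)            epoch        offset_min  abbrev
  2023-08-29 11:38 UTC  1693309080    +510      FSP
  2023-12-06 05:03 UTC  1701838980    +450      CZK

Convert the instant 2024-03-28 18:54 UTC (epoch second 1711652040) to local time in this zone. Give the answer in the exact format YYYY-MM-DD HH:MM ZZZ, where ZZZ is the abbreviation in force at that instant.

2024-03-29 02:24 CZK

Query: 2024-03-28 18:54 UTC
Rule 2/2 (CZK, +07:30): 2023-12-06 05:03 UTC ≤ query < +∞
18·60 + 54 + 450 = 1584 min
1584 = 1·1440 + 144; 144 = 2·60 + 24 → 02:24, 2024-03-28 + 1 day = 2024-03-29
→ 2024-03-29 02:24 CZK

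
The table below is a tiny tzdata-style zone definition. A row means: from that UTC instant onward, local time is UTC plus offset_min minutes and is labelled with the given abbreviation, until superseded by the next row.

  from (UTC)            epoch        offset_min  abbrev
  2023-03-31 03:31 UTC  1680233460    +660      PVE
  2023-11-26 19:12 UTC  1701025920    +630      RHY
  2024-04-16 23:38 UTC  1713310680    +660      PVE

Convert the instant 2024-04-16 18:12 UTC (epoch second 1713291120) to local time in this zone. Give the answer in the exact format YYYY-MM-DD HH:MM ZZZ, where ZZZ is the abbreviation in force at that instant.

Query: 2024-04-16 18:12 UTC
Rule 2/3 (RHY, +10:30): 2023-11-26 19:12 UTC ≤ query < 2024-04-16 23:38 UTC
18·60 + 12 + 630 = 1722 min
1722 = 1·1440 + 282; 282 = 4·60 + 42 → 04:42, 2024-04-16 + 1 day = 2024-04-17
→ 2024-04-17 04:42 RHY

2024-04-17 04:42 RHY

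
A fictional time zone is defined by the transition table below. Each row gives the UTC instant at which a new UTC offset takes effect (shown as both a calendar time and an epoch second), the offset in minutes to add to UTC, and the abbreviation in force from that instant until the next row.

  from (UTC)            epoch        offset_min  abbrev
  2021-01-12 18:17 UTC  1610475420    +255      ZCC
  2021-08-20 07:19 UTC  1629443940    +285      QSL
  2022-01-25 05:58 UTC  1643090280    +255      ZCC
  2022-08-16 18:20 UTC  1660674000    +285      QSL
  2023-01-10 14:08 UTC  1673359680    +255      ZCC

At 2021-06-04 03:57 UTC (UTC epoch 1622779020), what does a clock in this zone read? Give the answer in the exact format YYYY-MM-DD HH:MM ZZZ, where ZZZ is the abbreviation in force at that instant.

Query: 2021-06-04 03:57 UTC
Rule 1/5 (ZCC, +04:15): 2021-01-12 18:17 UTC ≤ query < 2021-08-20 07:19 UTC
3·60 + 57 + 255 = 492 min
492 = 0·1440 + 492; 492 = 8·60 + 12 → 08:12, same day
→ 2021-06-04 08:12 ZCC

2021-06-04 08:12 ZCC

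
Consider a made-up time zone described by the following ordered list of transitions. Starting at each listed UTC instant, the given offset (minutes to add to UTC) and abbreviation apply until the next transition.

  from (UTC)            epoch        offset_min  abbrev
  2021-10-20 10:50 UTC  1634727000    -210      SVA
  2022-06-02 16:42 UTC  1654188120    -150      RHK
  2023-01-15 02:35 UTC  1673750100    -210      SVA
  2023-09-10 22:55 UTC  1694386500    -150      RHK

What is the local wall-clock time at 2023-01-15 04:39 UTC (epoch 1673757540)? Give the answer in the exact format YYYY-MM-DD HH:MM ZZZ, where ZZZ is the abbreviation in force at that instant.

Query: 2023-01-15 04:39 UTC
Rule 3/4 (SVA, -03:30): 2023-01-15 02:35 UTC ≤ query < 2023-09-10 22:55 UTC
4·60 + 39 - 210 = 69 min
69 = 0·1440 + 69; 69 = 1·60 + 9 → 01:09, same day
→ 2023-01-15 01:09 SVA

2023-01-15 01:09 SVA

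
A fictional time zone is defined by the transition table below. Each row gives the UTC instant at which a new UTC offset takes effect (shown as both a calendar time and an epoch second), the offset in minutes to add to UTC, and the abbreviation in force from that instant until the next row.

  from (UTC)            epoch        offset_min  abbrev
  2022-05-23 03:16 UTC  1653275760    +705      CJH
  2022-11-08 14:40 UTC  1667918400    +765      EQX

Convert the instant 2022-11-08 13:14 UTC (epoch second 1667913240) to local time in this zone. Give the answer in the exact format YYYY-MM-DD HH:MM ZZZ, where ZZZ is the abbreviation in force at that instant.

Query: 2022-11-08 13:14 UTC
Rule 1/2 (CJH, +11:45): 2022-05-23 03:16 UTC ≤ query < 2022-11-08 14:40 UTC
13·60 + 14 + 705 = 1499 min
1499 = 1·1440 + 59; 59 = 0·60 + 59 → 00:59, 2022-11-08 + 1 day = 2022-11-09
→ 2022-11-09 00:59 CJH

2022-11-09 00:59 CJH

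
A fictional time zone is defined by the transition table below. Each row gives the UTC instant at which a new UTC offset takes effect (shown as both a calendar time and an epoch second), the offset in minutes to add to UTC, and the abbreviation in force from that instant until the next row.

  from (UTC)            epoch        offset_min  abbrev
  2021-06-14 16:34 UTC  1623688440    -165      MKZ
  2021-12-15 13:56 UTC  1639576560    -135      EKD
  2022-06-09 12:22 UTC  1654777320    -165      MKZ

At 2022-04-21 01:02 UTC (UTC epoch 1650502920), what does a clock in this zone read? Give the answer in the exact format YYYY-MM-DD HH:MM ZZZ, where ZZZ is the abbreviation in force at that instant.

Query: 2022-04-21 01:02 UTC
Rule 2/3 (EKD, -02:15): 2021-12-15 13:56 UTC ≤ query < 2022-06-09 12:22 UTC
1·60 + 2 - 135 = -73 min
-73 = -1·1440 + 1367; 1367 = 22·60 + 47 → 22:47, 2022-04-21 - 1 day = 2022-04-20
→ 2022-04-20 22:47 EKD

2022-04-20 22:47 EKD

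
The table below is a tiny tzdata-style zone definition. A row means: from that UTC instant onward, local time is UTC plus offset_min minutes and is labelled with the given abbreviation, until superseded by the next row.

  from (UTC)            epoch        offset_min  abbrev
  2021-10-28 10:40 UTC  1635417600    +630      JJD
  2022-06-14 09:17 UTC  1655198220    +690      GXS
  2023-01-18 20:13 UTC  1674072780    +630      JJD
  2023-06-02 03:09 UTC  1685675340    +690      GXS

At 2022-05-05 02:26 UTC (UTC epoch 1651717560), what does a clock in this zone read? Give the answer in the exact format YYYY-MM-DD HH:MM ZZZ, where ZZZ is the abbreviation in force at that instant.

Query: 2022-05-05 02:26 UTC
Rule 1/4 (JJD, +10:30): 2021-10-28 10:40 UTC ≤ query < 2022-06-14 09:17 UTC
2·60 + 26 + 630 = 776 min
776 = 0·1440 + 776; 776 = 12·60 + 56 → 12:56, same day
→ 2022-05-05 12:56 JJD

2022-05-05 12:56 JJD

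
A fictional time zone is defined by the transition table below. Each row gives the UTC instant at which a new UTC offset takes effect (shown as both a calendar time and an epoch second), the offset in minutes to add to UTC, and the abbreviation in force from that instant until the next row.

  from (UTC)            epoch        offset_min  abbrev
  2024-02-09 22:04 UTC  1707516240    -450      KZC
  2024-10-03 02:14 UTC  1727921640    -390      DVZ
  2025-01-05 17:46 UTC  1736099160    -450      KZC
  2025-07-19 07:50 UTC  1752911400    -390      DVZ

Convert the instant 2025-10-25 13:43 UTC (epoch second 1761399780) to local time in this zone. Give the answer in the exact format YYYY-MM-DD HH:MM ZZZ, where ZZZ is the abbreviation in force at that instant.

Query: 2025-10-25 13:43 UTC
Rule 4/4 (DVZ, -06:30): 2025-07-19 07:50 UTC ≤ query < +∞
13·60 + 43 - 390 = 433 min
433 = 0·1440 + 433; 433 = 7·60 + 13 → 07:13, same day
→ 2025-10-25 07:13 DVZ

2025-10-25 07:13 DVZ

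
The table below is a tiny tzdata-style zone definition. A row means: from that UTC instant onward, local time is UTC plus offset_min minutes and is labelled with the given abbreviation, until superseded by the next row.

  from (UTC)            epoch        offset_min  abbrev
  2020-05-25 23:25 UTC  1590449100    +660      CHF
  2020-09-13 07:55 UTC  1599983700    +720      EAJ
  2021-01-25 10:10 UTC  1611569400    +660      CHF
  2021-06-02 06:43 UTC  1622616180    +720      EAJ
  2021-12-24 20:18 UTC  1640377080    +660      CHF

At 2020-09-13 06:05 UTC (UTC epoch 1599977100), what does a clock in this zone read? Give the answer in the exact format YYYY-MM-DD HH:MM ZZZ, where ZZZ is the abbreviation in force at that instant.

Query: 2020-09-13 06:05 UTC
Rule 1/5 (CHF, +11:00): 2020-05-25 23:25 UTC ≤ query < 2020-09-13 07:55 UTC
6·60 + 5 + 660 = 1025 min
1025 = 0·1440 + 1025; 1025 = 17·60 + 5 → 17:05, same day
→ 2020-09-13 17:05 CHF

2020-09-13 17:05 CHF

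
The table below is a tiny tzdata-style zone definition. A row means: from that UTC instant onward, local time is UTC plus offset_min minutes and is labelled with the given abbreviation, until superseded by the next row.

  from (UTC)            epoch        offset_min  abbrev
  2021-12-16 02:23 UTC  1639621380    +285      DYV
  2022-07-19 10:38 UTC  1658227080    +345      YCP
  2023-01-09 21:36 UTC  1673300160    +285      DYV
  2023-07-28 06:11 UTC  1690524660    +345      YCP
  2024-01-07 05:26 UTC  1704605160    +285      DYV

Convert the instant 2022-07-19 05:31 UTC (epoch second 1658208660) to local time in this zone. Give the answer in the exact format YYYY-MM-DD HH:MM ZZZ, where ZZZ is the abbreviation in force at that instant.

Query: 2022-07-19 05:31 UTC
Rule 1/5 (DYV, +04:45): 2021-12-16 02:23 UTC ≤ query < 2022-07-19 10:38 UTC
5·60 + 31 + 285 = 616 min
616 = 0·1440 + 616; 616 = 10·60 + 16 → 10:16, same day
→ 2022-07-19 10:16 DYV

2022-07-19 10:16 DYV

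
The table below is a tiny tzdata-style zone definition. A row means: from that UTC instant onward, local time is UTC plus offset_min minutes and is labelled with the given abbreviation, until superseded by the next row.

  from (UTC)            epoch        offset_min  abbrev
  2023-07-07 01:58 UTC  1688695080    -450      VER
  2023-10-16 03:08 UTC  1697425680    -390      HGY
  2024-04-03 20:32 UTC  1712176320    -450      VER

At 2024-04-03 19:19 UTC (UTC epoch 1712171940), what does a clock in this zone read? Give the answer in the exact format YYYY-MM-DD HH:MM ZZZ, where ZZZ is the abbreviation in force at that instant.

Query: 2024-04-03 19:19 UTC
Rule 2/3 (HGY, -06:30): 2023-10-16 03:08 UTC ≤ query < 2024-04-03 20:32 UTC
19·60 + 19 - 390 = 769 min
769 = 0·1440 + 769; 769 = 12·60 + 49 → 12:49, same day
→ 2024-04-03 12:49 HGY

2024-04-03 12:49 HGY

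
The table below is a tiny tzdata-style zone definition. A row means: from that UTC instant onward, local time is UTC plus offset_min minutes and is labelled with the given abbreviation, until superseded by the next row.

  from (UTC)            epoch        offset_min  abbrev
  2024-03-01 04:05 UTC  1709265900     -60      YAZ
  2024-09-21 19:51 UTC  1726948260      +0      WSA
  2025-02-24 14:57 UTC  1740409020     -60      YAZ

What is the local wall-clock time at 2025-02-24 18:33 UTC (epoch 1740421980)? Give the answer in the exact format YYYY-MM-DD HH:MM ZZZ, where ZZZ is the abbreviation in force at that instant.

Query: 2025-02-24 18:33 UTC
Rule 3/3 (YAZ, -01:00): 2025-02-24 14:57 UTC ≤ query < +∞
18·60 + 33 - 60 = 1053 min
1053 = 0·1440 + 1053; 1053 = 17·60 + 33 → 17:33, same day
→ 2025-02-24 17:33 YAZ

2025-02-24 17:33 YAZ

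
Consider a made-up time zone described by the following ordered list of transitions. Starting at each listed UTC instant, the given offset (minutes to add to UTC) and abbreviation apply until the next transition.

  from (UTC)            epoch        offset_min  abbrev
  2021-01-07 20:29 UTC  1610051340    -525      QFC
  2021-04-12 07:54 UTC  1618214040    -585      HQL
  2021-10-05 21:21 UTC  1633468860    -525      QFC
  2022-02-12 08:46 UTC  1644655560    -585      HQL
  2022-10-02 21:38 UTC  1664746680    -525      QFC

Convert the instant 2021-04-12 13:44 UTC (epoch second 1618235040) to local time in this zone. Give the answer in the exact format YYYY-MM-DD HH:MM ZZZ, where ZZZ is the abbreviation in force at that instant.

Query: 2021-04-12 13:44 UTC
Rule 2/5 (HQL, -09:45): 2021-04-12 07:54 UTC ≤ query < 2021-10-05 21:21 UTC
13·60 + 44 - 585 = 239 min
239 = 0·1440 + 239; 239 = 3·60 + 59 → 03:59, same day
→ 2021-04-12 03:59 HQL

2021-04-12 03:59 HQL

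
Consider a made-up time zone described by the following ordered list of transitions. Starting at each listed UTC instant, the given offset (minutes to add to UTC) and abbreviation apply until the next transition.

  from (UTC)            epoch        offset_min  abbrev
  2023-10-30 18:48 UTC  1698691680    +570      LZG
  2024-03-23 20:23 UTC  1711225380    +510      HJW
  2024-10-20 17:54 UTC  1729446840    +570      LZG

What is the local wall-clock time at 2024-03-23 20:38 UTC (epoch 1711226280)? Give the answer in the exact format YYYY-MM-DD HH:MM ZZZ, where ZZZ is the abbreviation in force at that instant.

2024-03-24 05:08 HJW

Query: 2024-03-23 20:38 UTC
Rule 2/3 (HJW, +08:30): 2024-03-23 20:23 UTC ≤ query < 2024-10-20 17:54 UTC
20·60 + 38 + 510 = 1748 min
1748 = 1·1440 + 308; 308 = 5·60 + 8 → 05:08, 2024-03-23 + 1 day = 2024-03-24
→ 2024-03-24 05:08 HJW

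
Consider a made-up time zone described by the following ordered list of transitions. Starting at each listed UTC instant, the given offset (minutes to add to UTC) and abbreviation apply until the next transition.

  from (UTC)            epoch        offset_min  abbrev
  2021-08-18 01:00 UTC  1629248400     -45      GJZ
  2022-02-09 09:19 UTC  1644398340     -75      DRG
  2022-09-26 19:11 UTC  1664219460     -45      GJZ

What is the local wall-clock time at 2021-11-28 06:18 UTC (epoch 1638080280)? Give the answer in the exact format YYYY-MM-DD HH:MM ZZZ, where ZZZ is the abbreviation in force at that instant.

Query: 2021-11-28 06:18 UTC
Rule 1/3 (GJZ, -00:45): 2021-08-18 01:00 UTC ≤ query < 2022-02-09 09:19 UTC
6·60 + 18 - 45 = 333 min
333 = 0·1440 + 333; 333 = 5·60 + 33 → 05:33, same day
→ 2021-11-28 05:33 GJZ

2021-11-28 05:33 GJZ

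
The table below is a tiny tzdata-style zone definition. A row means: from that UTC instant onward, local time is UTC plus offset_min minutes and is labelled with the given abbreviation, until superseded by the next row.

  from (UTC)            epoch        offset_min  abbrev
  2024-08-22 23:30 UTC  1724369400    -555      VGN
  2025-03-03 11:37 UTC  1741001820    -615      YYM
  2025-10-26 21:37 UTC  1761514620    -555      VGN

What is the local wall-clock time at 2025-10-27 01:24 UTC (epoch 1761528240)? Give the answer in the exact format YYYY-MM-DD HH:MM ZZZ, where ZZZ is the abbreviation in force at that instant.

Query: 2025-10-27 01:24 UTC
Rule 3/3 (VGN, -09:15): 2025-10-26 21:37 UTC ≤ query < +∞
1·60 + 24 - 555 = -471 min
-471 = -1·1440 + 969; 969 = 16·60 + 9 → 16:09, 2025-10-27 - 1 day = 2025-10-26
→ 2025-10-26 16:09 VGN

2025-10-26 16:09 VGN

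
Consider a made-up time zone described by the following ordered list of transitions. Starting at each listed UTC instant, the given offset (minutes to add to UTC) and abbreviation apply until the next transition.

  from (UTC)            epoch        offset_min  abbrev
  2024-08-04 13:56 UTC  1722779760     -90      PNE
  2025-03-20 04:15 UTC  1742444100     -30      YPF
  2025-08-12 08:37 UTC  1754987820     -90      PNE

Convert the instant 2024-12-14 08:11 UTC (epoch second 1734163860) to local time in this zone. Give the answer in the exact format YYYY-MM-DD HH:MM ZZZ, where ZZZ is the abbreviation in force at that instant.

2024-12-14 06:41 PNE

Query: 2024-12-14 08:11 UTC
Rule 1/3 (PNE, -01:30): 2024-08-04 13:56 UTC ≤ query < 2025-03-20 04:15 UTC
8·60 + 11 - 90 = 401 min
401 = 0·1440 + 401; 401 = 6·60 + 41 → 06:41, same day
→ 2024-12-14 06:41 PNE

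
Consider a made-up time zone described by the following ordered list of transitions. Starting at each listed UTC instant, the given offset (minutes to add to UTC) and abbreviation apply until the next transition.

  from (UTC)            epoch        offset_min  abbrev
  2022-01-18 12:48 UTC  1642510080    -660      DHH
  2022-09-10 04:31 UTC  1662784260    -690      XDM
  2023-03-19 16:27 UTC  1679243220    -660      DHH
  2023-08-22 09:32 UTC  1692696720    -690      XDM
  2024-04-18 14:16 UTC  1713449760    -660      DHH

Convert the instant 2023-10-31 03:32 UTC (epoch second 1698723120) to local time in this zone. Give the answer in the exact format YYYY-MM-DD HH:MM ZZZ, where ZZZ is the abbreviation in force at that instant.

Query: 2023-10-31 03:32 UTC
Rule 4/5 (XDM, -11:30): 2023-08-22 09:32 UTC ≤ query < 2024-04-18 14:16 UTC
3·60 + 32 - 690 = -478 min
-478 = -1·1440 + 962; 962 = 16·60 + 2 → 16:02, 2023-10-31 - 1 day = 2023-10-30
→ 2023-10-30 16:02 XDM

2023-10-30 16:02 XDM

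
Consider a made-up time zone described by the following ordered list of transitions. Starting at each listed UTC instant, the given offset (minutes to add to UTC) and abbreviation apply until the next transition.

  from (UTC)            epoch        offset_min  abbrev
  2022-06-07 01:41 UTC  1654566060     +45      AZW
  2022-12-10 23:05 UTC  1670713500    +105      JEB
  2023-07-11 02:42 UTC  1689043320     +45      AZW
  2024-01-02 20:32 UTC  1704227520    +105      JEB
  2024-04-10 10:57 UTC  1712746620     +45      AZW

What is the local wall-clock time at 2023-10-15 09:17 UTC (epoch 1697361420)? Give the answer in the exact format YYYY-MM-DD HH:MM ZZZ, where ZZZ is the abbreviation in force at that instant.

2023-10-15 10:02 AZW

Query: 2023-10-15 09:17 UTC
Rule 3/5 (AZW, +00:45): 2023-07-11 02:42 UTC ≤ query < 2024-01-02 20:32 UTC
9·60 + 17 + 45 = 602 min
602 = 0·1440 + 602; 602 = 10·60 + 2 → 10:02, same day
→ 2023-10-15 10:02 AZW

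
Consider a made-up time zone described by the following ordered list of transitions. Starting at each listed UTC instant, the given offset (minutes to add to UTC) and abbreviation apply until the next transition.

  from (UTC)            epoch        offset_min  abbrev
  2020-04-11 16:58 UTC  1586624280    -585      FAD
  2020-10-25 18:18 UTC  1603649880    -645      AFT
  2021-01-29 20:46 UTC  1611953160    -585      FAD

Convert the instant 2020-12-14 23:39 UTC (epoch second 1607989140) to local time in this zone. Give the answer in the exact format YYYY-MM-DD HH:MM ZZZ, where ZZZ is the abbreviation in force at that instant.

Query: 2020-12-14 23:39 UTC
Rule 2/3 (AFT, -10:45): 2020-10-25 18:18 UTC ≤ query < 2021-01-29 20:46 UTC
23·60 + 39 - 645 = 774 min
774 = 0·1440 + 774; 774 = 12·60 + 54 → 12:54, same day
→ 2020-12-14 12:54 AFT

2020-12-14 12:54 AFT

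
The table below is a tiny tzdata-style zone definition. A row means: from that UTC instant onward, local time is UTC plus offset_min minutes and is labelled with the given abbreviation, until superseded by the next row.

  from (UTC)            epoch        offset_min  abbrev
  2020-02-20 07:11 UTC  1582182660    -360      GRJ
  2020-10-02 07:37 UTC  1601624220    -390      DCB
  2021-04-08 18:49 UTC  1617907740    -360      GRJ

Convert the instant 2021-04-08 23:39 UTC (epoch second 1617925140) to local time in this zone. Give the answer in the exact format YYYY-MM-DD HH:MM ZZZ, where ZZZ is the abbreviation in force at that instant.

2021-04-08 17:39 GRJ

Query: 2021-04-08 23:39 UTC
Rule 3/3 (GRJ, -06:00): 2021-04-08 18:49 UTC ≤ query < +∞
23·60 + 39 - 360 = 1059 min
1059 = 0·1440 + 1059; 1059 = 17·60 + 39 → 17:39, same day
→ 2021-04-08 17:39 GRJ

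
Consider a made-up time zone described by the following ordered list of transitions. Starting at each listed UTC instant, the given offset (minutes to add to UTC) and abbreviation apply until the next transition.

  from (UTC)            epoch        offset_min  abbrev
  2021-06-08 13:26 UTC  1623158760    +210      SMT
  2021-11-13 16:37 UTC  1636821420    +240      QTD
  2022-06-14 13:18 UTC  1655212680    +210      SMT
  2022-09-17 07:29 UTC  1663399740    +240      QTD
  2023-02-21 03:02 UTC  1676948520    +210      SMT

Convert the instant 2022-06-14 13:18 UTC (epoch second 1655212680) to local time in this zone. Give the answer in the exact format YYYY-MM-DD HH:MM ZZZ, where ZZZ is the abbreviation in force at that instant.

Query: 2022-06-14 13:18 UTC
Rule 3/5 (SMT, +03:30): 2022-06-14 13:18 UTC ≤ query < 2022-09-17 07:29 UTC
13·60 + 18 + 210 = 1008 min
1008 = 0·1440 + 1008; 1008 = 16·60 + 48 → 16:48, same day
→ 2022-06-14 16:48 SMT

2022-06-14 16:48 SMT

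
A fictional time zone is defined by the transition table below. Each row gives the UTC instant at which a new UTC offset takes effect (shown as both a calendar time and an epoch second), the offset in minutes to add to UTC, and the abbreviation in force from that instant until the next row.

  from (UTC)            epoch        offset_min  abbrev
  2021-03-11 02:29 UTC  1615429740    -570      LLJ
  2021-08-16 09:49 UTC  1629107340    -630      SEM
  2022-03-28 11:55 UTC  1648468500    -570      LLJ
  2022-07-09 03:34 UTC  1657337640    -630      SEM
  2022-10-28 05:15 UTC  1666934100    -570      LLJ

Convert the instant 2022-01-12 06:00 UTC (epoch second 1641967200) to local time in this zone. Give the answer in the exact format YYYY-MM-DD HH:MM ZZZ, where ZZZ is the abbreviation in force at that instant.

2022-01-11 19:30 SEM

Query: 2022-01-12 06:00 UTC
Rule 2/5 (SEM, -10:30): 2021-08-16 09:49 UTC ≤ query < 2022-03-28 11:55 UTC
6·60 + 0 - 630 = -270 min
-270 = -1·1440 + 1170; 1170 = 19·60 + 30 → 19:30, 2022-01-12 - 1 day = 2022-01-11
→ 2022-01-11 19:30 SEM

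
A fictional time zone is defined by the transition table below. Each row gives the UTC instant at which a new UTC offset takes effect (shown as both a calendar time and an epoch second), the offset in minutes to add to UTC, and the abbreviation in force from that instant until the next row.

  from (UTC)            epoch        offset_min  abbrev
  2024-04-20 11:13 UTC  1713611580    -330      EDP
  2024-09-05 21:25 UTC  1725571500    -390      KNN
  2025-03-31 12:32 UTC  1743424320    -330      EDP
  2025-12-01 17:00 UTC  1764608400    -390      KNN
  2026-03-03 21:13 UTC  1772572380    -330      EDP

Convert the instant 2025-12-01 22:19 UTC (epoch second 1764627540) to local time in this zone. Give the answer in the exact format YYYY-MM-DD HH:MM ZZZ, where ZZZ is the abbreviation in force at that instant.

2025-12-01 15:49 KNN

Query: 2025-12-01 22:19 UTC
Rule 4/5 (KNN, -06:30): 2025-12-01 17:00 UTC ≤ query < 2026-03-03 21:13 UTC
22·60 + 19 - 390 = 949 min
949 = 0·1440 + 949; 949 = 15·60 + 49 → 15:49, same day
→ 2025-12-01 15:49 KNN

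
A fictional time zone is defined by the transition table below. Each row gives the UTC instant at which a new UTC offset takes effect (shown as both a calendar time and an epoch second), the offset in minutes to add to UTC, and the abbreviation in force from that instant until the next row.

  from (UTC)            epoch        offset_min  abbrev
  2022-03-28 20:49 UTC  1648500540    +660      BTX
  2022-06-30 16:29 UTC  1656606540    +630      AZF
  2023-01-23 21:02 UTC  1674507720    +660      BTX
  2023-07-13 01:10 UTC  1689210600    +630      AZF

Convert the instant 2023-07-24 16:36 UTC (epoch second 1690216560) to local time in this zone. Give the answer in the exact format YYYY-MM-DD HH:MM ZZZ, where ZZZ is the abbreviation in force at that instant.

Query: 2023-07-24 16:36 UTC
Rule 4/4 (AZF, +10:30): 2023-07-13 01:10 UTC ≤ query < +∞
16·60 + 36 + 630 = 1626 min
1626 = 1·1440 + 186; 186 = 3·60 + 6 → 03:06, 2023-07-24 + 1 day = 2023-07-25
→ 2023-07-25 03:06 AZF

2023-07-25 03:06 AZF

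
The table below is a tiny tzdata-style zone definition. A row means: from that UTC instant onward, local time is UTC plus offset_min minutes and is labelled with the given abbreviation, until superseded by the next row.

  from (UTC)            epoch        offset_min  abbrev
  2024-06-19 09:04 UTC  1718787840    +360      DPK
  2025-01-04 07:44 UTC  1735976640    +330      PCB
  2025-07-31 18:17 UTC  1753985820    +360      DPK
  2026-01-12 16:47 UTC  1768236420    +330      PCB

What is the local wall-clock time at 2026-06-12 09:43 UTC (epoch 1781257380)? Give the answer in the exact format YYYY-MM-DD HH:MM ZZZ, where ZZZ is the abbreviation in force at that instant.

2026-06-12 15:13 PCB

Query: 2026-06-12 09:43 UTC
Rule 4/4 (PCB, +05:30): 2026-01-12 16:47 UTC ≤ query < +∞
9·60 + 43 + 330 = 913 min
913 = 0·1440 + 913; 913 = 15·60 + 13 → 15:13, same day
→ 2026-06-12 15:13 PCB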